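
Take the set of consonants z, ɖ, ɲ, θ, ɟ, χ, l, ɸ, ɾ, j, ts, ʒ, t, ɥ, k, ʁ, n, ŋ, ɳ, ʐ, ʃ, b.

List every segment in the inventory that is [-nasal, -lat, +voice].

Eliminate segments failing any feature: /ɲ, n, ŋ, ɳ/ are [+nasal]; /θ, χ, ɸ, ts, t, k, ʃ/ are [-voice]; /l/ is [+lateral]. The remaining /z, ɖ, ɟ, ɾ, j, ʒ, ɥ, ʁ, ʐ, b/ satisfy [-nasal], [-lateral], [+voice].

z, ɖ, ɟ, ɾ, j, ʒ, ɥ, ʁ, ʐ, b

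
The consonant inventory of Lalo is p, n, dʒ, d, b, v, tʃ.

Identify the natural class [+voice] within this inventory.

The feature [voice] marks segments produced with vocal-fold vibration. In this inventory /n, dʒ, d, b, v/ have that property, so they are [+voice]; /p, tʃ/ are [−voice].

n, dʒ, d, b, v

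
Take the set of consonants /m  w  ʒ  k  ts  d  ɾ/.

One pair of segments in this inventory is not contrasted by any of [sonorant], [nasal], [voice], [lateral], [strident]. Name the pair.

/ɾ/ (alveolar tap) and /w/ (labial-velar glide) are both [+sonorant], [−nasal], [+voice], [−lateral], [−strident], so none of the listed features separates them. (They do differ in [labial], [round], [coronal] and [dorsal], which are not among the given features.) Every other pair in the inventory differs on at least one listed feature.

ɾ, w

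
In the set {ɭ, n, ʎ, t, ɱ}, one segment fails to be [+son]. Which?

Every segment except /t/ is [+sonorant]. /t/ (voiceless alveolar stop) is [-sonorant], so it is the exception.

t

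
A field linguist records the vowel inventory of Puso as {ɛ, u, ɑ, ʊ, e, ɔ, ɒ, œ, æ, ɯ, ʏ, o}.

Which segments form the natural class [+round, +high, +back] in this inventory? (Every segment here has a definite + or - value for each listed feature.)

u, ʊ

Eliminate segments failing any feature: /ɛ, ɑ, e, æ, ɯ/ are [-round]; /ɔ, ɒ, œ, o/ are [-high]; /ʏ/ is [-back]. The remaining /u, ʊ/ satisfy [+round], [+high], [+back].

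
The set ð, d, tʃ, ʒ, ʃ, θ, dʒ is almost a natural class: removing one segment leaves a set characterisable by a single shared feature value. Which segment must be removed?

d

The remaining segments after removing /d/ share [+distributed]; /d/ (voiced alveolar stop) is [-distributed]. For every other candidate removal, the leftover set fails to share any single feature value that the removed segment lacks.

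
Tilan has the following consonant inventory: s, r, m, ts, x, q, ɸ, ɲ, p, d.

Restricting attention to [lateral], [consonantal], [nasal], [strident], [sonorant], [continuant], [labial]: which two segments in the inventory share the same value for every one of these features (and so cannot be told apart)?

/q/ (voiceless uvular stop) and /d/ (voiced alveolar stop) are both [-lateral], [+consonantal], [-nasal], [-strident], [-sonorant], [-continuant], [-labial], so none of the listed features separates them. (They do differ in [voice], [coronal] and [dorsal], which are not among the given features.) Every other pair in the inventory differs on at least one listed feature.

q, d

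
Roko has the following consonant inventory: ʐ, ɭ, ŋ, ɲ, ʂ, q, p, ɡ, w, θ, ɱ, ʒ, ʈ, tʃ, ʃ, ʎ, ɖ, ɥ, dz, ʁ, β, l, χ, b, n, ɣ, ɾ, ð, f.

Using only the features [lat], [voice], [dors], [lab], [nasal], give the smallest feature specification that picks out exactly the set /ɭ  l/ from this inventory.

The class [+lateral], [−dorsal] has exactly /ɭ, l/ as its extension in this inventory. No smaller conjunction from the listed features achieves this: [−dorsal] alone would also admit /ʐ, ʂ, p, θ, …/; [+lateral] alone would also admit /ʎ/; and checking the remaining single features turns up none with this extension.

[+lat, −dors]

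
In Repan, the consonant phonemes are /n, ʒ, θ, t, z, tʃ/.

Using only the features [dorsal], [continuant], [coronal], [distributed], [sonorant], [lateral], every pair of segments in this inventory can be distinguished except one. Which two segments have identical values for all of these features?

θ, ʒ

/θ/ (voiceless dental fricative) and /ʒ/ (voiced postalveolar fricative) are both [-dorsal], [+continuant], [+coronal], [+distributed], [-sonorant], [-lateral], so none of the listed features separates them. (They do differ in [voice], [strident] and [anterior], which are not among the given features.) Every other pair in the inventory differs on at least one listed feature.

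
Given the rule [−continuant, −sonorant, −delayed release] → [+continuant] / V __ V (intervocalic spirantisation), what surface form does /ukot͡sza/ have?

[uxot͡sza]

/k/ satisfies [−continuant, −sonorant, −delayed release] and sits in V __ V. The [+continuant] counterpart of the voiceless velar stop is /x/. Other segments in /ukot͡sza/ either fail the structural description or are not in the environment, so the surface form is [uxot͡sza].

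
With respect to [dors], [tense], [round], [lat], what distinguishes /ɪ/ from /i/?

/ɪ/ is the high front unrounded lax vowel and /i/ is the high front unrounded tense vowel. Both are [+dorsal], [-round], [-lateral]. /ɪ/ is [-tense] while /i/ is [+tense], so the distinguishing feature is [tense].

[tense]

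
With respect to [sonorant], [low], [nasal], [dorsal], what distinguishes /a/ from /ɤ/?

The two segments share [+sonorant], [−nasal], [+dorsal]. The only feature from the list on which they differ: /a/ is [+low] while /ɤ/ is [−low].

[low]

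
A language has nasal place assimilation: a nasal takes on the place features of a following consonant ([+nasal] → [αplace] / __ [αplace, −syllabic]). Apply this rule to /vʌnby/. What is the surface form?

In /vʌnby/, the nasal /n/ precedes /b/, which is [+labial]. The nasal assimilates in place, becoming the [+labial] nasal /m/. The surface form is [vʌmby].

[vʌmby]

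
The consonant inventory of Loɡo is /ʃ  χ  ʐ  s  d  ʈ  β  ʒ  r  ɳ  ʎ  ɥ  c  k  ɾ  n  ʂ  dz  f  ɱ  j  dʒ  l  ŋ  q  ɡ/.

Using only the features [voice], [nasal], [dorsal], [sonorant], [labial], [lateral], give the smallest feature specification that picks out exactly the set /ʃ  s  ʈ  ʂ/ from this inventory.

The class [-voice], [-labial], [-dorsal] has exactly /ʃ, s, ʈ, ʂ/ as its extension in this inventory. No smaller conjunction from the listed features achieves this: [-labial, -dorsal] alone would also admit /ʐ, d, ʒ, r, …/; [-voice, -dorsal] alone would also admit /f/; [-voice, -labial] alone would also admit /χ, c, k, q/; and checking the remaining two-feature bundles turns up none with this extension.

[-voice, -labial, -dorsal]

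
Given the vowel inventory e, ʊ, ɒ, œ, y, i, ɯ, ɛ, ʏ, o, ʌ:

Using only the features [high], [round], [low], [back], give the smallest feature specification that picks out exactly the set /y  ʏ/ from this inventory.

[+high, −back, +round]

Every target segment is [+high], [−back], [+round]; each remaining inventory member fails at least one of these. Each conjunct is needed — [−back, +round] alone would also admit /œ/; [+high, +round] alone would also admit /ʊ/; [+high, −back] alone would also admit /i/ — and no other combination of two listed features has exactly this extension, so three is the minimum.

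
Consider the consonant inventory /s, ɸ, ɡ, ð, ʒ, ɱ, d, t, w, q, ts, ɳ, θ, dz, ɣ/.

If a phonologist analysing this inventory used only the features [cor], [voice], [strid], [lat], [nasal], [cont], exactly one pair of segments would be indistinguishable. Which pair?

/ɣ/ (voiced velar fricative) and /w/ (labial-velar glide) are both [−coronal], [+voice], [−strident], [−lateral], [−nasal], [+continuant], so none of the listed features separates them. (They do differ in [sonorant], [labial] and [round], which are not among the given features.) Every other pair in the inventory differs on at least one listed feature.

ɣ, w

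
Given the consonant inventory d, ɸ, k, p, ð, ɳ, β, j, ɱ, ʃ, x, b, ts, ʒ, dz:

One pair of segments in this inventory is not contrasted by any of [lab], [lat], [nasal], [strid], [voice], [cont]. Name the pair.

/j/ (palatal glide) and /ð/ (voiced dental fricative) are both [-labial], [-lateral], [-nasal], [-strident], [+voice], [+continuant], so none of the listed features separates them. (They do differ in [sonorant] and [dorsal], which are not among the given features.) Every other pair in the inventory differs on at least one listed feature.

j, ð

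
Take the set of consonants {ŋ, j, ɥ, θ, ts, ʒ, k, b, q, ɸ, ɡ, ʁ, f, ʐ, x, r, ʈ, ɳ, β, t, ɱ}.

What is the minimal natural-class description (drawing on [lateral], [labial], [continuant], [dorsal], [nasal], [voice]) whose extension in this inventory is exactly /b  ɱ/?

[-continuant, +labial]

Every target segment is [-continuant], [+labial]; each remaining inventory member fails at least one of these. Each conjunct is needed — [+labial] alone would also admit /ɥ, ɸ, f, β/; [-continuant] alone would also admit /ŋ, ts, k, q, …/ — and no other single listed feature has exactly this extension, so two is the minimum.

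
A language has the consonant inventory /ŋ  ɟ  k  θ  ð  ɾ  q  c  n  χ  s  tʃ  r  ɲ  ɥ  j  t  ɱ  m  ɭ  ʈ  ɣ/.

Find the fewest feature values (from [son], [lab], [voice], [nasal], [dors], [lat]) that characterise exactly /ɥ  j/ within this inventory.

[+son, −nasal, +dors]

The class [+sonorant], [−nasal], [+dorsal] has exactly /ɥ, j/ as its extension in this inventory. No smaller conjunction from the listed features achieves this: [−nasal, +dorsal] alone would also admit /ɟ, k, q, c, …/; [+sonorant, +dorsal] alone would also admit /ŋ, ɲ/; [+sonorant, −nasal] alone would also admit /ɾ, r, ɭ/; and checking the remaining two-feature bundles turns up none with this extension.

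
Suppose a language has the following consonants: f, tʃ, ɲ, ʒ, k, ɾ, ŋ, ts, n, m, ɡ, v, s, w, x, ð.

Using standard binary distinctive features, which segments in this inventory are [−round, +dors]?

Among the inventory, the [−round] segments are /f, tʃ, ɲ, ʒ, k, ɾ, ŋ, ts, n, m, ɡ, v, s, x, ð/.
Of those, [+dorsal] leaves /ɲ, k, ŋ, ɡ, x/.

ɲ, k, ŋ, ɡ, x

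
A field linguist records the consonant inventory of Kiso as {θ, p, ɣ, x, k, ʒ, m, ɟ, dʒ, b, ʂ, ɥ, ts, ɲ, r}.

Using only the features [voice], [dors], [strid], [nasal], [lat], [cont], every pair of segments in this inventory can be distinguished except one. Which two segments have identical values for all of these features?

Both /ɥ/ and /ɣ/ are [+voice], [+dorsal], [−strident], [−nasal], [−lateral], [+continuant]. Since the list omits [sonorant], [labial], [round] and [back] — which do distinguish the labial-palatal glide from the voiced velar fricative — this pair collapses; all other pairs remain distinct.

ɥ, ɣ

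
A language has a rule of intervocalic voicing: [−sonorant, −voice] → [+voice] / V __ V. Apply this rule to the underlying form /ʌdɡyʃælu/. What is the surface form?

[ʌdɡyʒælu]

/ʃ/ satisfies [−sonorant, −voice] and sits in V __ V. The [+voice] counterpart of the voiceless postalveolar fricative is /ʒ/. Other segments in /ʌdɡyʃælu/ either fail the structural description or are not in the environment, so the surface form is [ʌdɡyʒælu].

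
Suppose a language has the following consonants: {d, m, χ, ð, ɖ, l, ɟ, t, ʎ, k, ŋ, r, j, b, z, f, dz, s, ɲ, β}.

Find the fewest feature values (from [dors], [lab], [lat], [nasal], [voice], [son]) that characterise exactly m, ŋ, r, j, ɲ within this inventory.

Every target segment is [+sonorant], [-lateral]; each remaining inventory member fails at least one of these. Each conjunct is needed — [-lateral] alone would also admit /d, χ, ð, ɖ, …/; [+sonorant] alone would also admit /l, ʎ/ — and no other single listed feature has exactly this extension, so two is the minimum.

[+son, -lat]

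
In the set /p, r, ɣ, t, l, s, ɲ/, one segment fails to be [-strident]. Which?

/s/ is the voiceless alveolar fricative, which is [+strident]; the rest — /ɲ, l, t, r, p, ɣ/ — are [-strident].

s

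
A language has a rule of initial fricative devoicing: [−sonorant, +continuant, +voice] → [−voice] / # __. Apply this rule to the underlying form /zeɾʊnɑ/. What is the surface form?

/z/ satisfies [−sonorant, +continuant, +voice] and sits in # __. The [−voice] counterpart of the voiced alveolar fricative is /s/. Other segments in /zeɾʊnɑ/ either fail the structural description or are not in the environment, so the surface form is [seɾʊnɑ].

[seɾʊnɑ]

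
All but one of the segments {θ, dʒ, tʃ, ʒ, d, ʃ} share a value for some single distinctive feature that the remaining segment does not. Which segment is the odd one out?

[distributed] groups all but one: /ʃ, tʃ, dʒ, θ, ʒ/ share [+distributed] while /d/ (voiced alveolar stop) alone is [−distributed]. Removing any other segment would not leave a single-feature class that excludes it.

d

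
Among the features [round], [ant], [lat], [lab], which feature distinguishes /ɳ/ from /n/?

[anterior]

/ɳ/ is the retroflex nasal and /n/ is the alveolar nasal. Both are [-round], [-lateral], [-labial]. /ɳ/ is [-anterior] while /n/ is [+anterior], so the distinguishing feature is [anterior].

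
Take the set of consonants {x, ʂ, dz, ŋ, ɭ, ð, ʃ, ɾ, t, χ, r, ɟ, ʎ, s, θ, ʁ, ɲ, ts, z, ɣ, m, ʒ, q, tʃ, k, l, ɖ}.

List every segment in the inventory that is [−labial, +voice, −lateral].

Eliminate segments failing any feature: /x, ʂ, ʃ, t, χ, s, θ, ts, q, tʃ, k/ are [−voice]; /ɭ, ʎ, l/ are [+lateral]; /m/ is [+labial]. The remaining /dz, ŋ, ð, ɾ, r, ɟ, ʁ, ɲ, z, ɣ, ʒ, ɖ/ satisfy [−labial], [+voice], [−lateral].

dz, ŋ, ð, ɾ, r, ɟ, ʁ, ɲ, z, ɣ, ʒ, ɖ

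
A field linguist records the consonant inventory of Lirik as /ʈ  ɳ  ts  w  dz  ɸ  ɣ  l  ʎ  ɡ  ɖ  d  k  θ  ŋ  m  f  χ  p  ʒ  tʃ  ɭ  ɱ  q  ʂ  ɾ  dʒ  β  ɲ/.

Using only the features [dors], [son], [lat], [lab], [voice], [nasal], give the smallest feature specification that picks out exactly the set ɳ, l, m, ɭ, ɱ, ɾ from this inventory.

[+son, -dors]

Every target segment is [+sonorant], [-dorsal]; each remaining inventory member fails at least one of these. Each conjunct is needed — [-dorsal] alone would also admit /ʈ, ts, dz, ɸ, …/; [+sonorant] alone would also admit /w, ʎ, ŋ, ɲ/ — and no other single listed feature has exactly this extension, so two is the minimum.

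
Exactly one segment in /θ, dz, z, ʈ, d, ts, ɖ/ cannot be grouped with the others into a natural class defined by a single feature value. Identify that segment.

[distributed] groups all but one: /z, ʈ, d, ts, ɖ, dz/ share [-distributed] while /θ/ (voiceless dental fricative) alone is [+distributed]. Removing any other segment would not leave a single-feature class that excludes it.

θ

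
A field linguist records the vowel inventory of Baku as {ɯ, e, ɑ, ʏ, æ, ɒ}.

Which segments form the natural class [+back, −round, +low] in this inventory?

Eliminate segments failing any feature: /ɯ/ is [−low]; /e, ʏ, æ/ are [−back]; /ɒ/ is [+round]. The remaining /ɑ/ satisfy [+back], [−round], [+low].

ɑ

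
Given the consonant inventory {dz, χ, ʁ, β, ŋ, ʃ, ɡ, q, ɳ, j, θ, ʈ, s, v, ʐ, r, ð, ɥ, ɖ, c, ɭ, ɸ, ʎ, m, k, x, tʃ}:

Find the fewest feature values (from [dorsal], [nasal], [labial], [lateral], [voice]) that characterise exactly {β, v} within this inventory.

Every target segment is [+voice], [−nasal], [+labial], [−dorsal]; each remaining inventory member fails at least one of these. Each conjunct is needed — [−nasal, +labial, −dorsal] alone would also admit /ɸ/; [+voice, +labial, −dorsal] alone would also admit /m/; [+voice, −nasal, −dorsal] alone would also admit /dz, ʐ, r, ð, …/; [+voice, −nasal, +labial] alone would also admit /ɥ/ — and no other combination of three listed features has exactly this extension, so four is the minimum.

[+voice, −nasal, +labial, −dorsal]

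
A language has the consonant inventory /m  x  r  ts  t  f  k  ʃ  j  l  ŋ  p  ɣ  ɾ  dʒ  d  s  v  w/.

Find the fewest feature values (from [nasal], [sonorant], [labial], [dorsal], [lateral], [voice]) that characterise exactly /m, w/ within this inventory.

Every target segment is [+sonorant], [+labial]; each remaining inventory member fails at least one of these. Each conjunct is needed — [+labial] alone would also admit /f, p, v/; [+sonorant] alone would also admit /r, j, l, ŋ, …/ — and no other single listed feature has exactly this extension, so two is the minimum.

[+sonorant, +labial]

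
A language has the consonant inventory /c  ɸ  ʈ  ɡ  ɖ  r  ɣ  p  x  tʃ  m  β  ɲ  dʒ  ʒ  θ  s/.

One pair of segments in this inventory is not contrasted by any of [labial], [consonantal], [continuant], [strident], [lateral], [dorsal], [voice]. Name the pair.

ɲ, ɡ

On the given features, /ɲ/ and /ɡ/ have an identical profile: [−labial], [+consonantal], [−continuant], [−strident], [−lateral], [+dorsal], [+voice]. No other two segments in the inventory coincide on all 7 features. (They do differ in [sonorant], [nasal] and [back], which are not among the given features.)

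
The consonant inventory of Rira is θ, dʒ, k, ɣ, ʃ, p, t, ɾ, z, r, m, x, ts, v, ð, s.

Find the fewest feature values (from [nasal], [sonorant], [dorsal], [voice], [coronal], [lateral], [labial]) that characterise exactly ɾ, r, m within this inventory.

[+sonorant]

The target set is precisely the extension of [+sonorant] in this inventory.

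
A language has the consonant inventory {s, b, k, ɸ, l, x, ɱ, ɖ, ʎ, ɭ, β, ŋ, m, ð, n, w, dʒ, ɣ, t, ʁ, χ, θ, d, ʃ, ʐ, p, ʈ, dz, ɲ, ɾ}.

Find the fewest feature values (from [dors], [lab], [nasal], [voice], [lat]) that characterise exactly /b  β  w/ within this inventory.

[+voice, −nasal, +lab]

Every target segment is [+voice], [−nasal], [+labial]; each remaining inventory member fails at least one of these. Each conjunct is needed — [−nasal, +labial] alone would also admit /ɸ, p/; [+voice, +labial] alone would also admit /ɱ, m/; [+voice, −nasal] alone would also admit /l, ɖ, ʎ, ɭ, …/ — and no other combination of two listed features has exactly this extension, so three is the minimum.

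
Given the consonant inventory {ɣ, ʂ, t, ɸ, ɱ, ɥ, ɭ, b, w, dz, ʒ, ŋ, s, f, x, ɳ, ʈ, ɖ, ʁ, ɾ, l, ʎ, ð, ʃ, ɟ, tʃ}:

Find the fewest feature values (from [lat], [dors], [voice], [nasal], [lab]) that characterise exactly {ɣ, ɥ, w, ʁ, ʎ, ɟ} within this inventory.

The class [+voice], [−nasal], [+dorsal] has exactly /ɣ, ɥ, w, ʁ, ʎ, ɟ/ as its extension in this inventory. No smaller conjunction from the listed features achieves this: [−nasal, +dorsal] alone would also admit /x/; [+voice, +dorsal] alone would also admit /ŋ/; [+voice, −nasal] alone would also admit /ɭ, b, dz, ʒ, …/; and checking the remaining two-feature bundles turns up none with this extension.

[+voice, −nasal, +dors]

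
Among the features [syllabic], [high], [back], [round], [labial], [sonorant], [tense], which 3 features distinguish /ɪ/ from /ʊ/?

[labial], [round], [back]

/ɪ/ (high front unrounded lax vowel) and /ʊ/ (high back rounded lax vowel) agree on [+syllabic], [+high], [+sonorant], [−tense]. They differ on [labial] (/ɪ/ [−], /ʊ/ [+]), [round] (/ɪ/ [−], /ʊ/ [+]), [back] (/ɪ/ [−], /ʊ/ [+]).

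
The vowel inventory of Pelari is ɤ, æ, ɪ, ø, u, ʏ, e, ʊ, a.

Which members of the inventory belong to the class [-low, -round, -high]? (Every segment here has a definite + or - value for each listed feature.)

ɤ, e

Checking each segment against [-low], [-round], [-high]: /ɤ/ (mid back unrounded tense vowel), /e/ (mid front unrounded tense vowel) satisfy every feature; every other segment in the inventory fails at least one.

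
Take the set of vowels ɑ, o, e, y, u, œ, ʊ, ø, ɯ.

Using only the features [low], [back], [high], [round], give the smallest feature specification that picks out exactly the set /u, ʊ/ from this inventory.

[+high, +back, +round]

/u, ʊ/ are all [+high], [+back], [+round], and no other segment in the inventory matches all three values. Dropping any one of them over-generates: [+back, +round] alone would also admit /o/; [+high, +round] alone would also admit /y/; [+high, +back] alone would also admit /ɯ/. No other combination of two listed features picks out exactly this set either, so fewer than three features will not do.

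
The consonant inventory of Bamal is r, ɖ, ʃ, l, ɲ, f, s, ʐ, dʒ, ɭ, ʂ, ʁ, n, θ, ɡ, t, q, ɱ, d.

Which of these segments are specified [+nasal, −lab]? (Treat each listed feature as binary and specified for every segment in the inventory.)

Among the inventory, the [+nasal] segments are /ɲ, n, ɱ/.
Of those, [−labial] leaves /ɲ, n/.

ɲ, n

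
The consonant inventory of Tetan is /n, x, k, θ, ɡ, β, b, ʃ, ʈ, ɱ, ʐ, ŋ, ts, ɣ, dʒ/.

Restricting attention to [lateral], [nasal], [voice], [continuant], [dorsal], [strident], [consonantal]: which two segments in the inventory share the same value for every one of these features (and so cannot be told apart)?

ɱ, n

On the given features, /ɱ/ and /n/ have an identical profile: [-lateral], [+nasal], [+voice], [-continuant], [-dorsal], [-strident], [+consonantal]. No other two segments in the inventory coincide on all 7 features. (They do differ in [labial] and [coronal], which are not among the given features.)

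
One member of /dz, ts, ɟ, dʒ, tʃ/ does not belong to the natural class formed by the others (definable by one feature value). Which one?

[delayed release] (equivalently [strident], [dorsal]) groups all but one: /dʒ, tʃ, ts, dz/ share [+delayed release] while /ɟ/ (voiced palatal stop) alone is [−delayed release]. Removing any other segment would not leave a single-feature class that excludes it.

ɟ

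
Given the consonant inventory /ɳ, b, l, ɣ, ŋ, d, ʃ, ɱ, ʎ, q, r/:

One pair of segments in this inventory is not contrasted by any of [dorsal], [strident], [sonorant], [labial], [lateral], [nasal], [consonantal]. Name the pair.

On the given features, /q/ and /ɣ/ have an identical profile: [+dorsal], [−strident], [−sonorant], [−labial], [−lateral], [−nasal], [+consonantal]. No other two segments in the inventory coincide on all 7 features. (They do differ in [voice], [continuant] and [high], which are not among the given features.)

q, ɣ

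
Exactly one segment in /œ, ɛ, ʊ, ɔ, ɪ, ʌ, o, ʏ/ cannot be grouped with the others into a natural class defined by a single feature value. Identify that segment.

[tense] groups all but one: /ʌ, ʊ, ɛ, ʏ, œ, ɔ, ɪ/ share [-tense] while /o/ (mid back rounded tense vowel) alone is [+tense]. Removing any other segment would not leave a single-feature class that excludes it.

o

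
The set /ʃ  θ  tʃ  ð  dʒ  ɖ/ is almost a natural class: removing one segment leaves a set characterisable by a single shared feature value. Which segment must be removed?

ɖ

/tʃ, ð, θ, ʃ, dʒ/ are all [+distributed], but /ɖ/ (voiced retroflex stop) is [-distributed]. No other single segment can be removed to leave a set sharing one feature value that the removed segment lacks, so /ɖ/ is the odd one out.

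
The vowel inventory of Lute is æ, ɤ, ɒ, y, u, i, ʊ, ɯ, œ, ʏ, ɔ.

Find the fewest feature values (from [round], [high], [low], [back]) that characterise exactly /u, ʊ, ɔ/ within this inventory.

[−low, +back, +round]

The class [−low], [+back], [+round] has exactly /u, ʊ, ɔ/ as its extension in this inventory. No smaller conjunction from the listed features achieves this: [+back, +round] alone would also admit /ɒ/; [−low, +round] alone would also admit /y, œ, ʏ/; [−low, +back] alone would also admit /ɤ, ɯ/; and checking the remaining two-feature bundles turns up none with this extension.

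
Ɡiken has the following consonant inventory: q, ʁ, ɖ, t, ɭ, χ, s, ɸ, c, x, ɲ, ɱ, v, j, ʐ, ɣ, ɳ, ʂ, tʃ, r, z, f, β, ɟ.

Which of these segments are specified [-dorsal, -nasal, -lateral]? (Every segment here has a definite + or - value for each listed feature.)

First, the [-dorsal] segments are /ɖ, t, ɭ, s, ɸ, ɱ, v, ʐ, ɳ, ʂ, tʃ, r, z, f, β/.
Among these, [-nasal] gives /ɖ, t, ɭ, s, ɸ, v, ʐ, ʂ, tʃ, r, z, f, β/.
Among these, [-lateral] leaves /ɖ, t, s, ɸ, v, ʐ, ʂ, tʃ, r, z, f, β/.

ɖ, t, s, ɸ, v, ʐ, ʂ, tʃ, r, z, f, β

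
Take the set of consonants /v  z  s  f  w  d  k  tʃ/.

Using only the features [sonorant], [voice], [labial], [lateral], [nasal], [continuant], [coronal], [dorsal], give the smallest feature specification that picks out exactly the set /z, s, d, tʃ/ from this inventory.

/z, s, d, tʃ/ are exactly the [+coronal] segments in the inventory, so a single feature suffices.

[+coronal]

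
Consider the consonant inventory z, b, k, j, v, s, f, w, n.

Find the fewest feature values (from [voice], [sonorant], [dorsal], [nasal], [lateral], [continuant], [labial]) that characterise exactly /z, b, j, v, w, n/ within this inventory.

Every target segment is [+voice] and no other inventory member is, so one feature is enough.

[+voice]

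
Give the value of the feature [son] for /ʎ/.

/ʎ/ is the palatal lateral approximant, hence [+sonorant].

[+sonorant]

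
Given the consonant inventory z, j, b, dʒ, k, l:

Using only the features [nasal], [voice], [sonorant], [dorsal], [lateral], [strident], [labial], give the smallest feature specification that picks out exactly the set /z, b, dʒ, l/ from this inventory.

Every target segment is [−dorsal] and no other inventory member is, so one feature is enough.

[−dorsal]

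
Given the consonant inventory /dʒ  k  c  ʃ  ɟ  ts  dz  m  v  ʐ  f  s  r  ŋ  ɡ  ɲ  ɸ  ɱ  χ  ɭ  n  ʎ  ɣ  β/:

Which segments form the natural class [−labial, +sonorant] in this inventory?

Checking each segment against [−labial], [+sonorant]: /r/ (alveolar trill), /ŋ/ (velar nasal), /ɲ/ (palatal nasal), /ɭ/ (retroflex lateral approximant), /n/ (alveolar nasal), /ʎ/ (palatal lateral approximant) satisfy every feature; every other segment in the inventory fails at least one.

r, ŋ, ɲ, ɭ, n, ʎ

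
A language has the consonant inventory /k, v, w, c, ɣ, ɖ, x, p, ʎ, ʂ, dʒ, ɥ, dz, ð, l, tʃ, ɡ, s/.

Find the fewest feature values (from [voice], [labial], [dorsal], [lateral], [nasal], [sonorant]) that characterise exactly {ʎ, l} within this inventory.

/ʎ, l/ are exactly the [+lateral] segments in the inventory, so a single feature suffices.

[+lateral]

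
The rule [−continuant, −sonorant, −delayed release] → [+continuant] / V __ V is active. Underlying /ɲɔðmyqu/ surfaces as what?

The only segment in the rule's environment that also matches [−continuant, −sonorant, −delayed release] is /q/. Applying [+continuant] turns the voiceless uvular stop into /χ/ (voiceless uvular fricative), giving [ɲɔðmyχu].

[ɲɔðmyχu]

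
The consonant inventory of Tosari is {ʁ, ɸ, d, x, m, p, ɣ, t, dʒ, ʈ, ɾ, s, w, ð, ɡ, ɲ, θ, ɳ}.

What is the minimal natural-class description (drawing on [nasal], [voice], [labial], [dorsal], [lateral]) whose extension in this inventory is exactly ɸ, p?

Every target segment is [−voice], [+labial]; each remaining inventory member fails at least one of these. Each conjunct is needed — [+labial] alone would also admit /m, w/; [−voice] alone would also admit /x, t, ʈ, s, …/ — and no other single listed feature has exactly this extension, so two is the minimum.

[−voice, +labial]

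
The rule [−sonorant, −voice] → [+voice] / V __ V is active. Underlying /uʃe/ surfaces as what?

[uʒe]

Only /ʃ/ occurs between two vowels (/u/ __ /e/) and matches the structural description. It is a voiceless postalveolar fricative, so [−sonorant, −voice] holds; changing it to [+voice] with all other features held fixed yields /ʒ/ (voiced postalveolar fricative). No other segment meets both the structural description and the environment, so the output is [uʒe].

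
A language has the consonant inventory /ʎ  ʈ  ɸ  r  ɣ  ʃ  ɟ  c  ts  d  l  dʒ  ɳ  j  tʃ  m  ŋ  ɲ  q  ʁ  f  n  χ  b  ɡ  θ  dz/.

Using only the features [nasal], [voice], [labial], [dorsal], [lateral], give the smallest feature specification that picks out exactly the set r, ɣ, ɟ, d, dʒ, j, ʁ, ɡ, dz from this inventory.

[+voice, −nasal, −lateral, −labial]

Every target segment is [+voice], [−nasal], [−lateral], [−labial]; each remaining inventory member fails at least one of these. Each conjunct is needed — [−nasal, −lateral, −labial] alone would also admit /ʈ, ʃ, c, ts, …/; [+voice, −lateral, −labial] alone would also admit /ɳ, ŋ, ɲ, n/; [+voice, −nasal, −labial] alone would also admit /ʎ, l/; [+voice, −nasal, −lateral] alone would also admit /b/ — and no other combination of three listed features has exactly this extension, so four is the minimum.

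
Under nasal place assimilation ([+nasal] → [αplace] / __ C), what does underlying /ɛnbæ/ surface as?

In /ɛnbæ/, the nasal /n/ precedes /b/, which is [+labial]. The nasal assimilates in place, becoming the [+labial] nasal /m/. The surface form is [ɛmbæ].

[ɛmbæ]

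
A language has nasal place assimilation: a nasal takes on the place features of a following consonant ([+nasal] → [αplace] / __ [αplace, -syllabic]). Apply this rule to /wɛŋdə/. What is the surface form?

In /wɛŋdə/, the nasal /ŋ/ precedes /d/, which is [+coronal]. The nasal assimilates in place, becoming the [+coronal] nasal /n/. The surface form is [wɛndə].

[wɛndə]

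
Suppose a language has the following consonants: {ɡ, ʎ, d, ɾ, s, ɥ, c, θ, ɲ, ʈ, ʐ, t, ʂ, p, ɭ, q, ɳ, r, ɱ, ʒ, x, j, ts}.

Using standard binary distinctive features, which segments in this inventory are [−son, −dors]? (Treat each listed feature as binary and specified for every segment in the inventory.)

d, s, θ, ʈ, ʐ, t, ʂ, p, ʒ, ts

The [−sonorant] segments are /ɡ, d, s, c, θ, ʈ, ʐ, t, ʂ, p, q, ʒ, x, ts/.
Among these, [−dorsal] leaves /d, s, θ, ʈ, ʐ, t, ʂ, p, ʒ, ts/.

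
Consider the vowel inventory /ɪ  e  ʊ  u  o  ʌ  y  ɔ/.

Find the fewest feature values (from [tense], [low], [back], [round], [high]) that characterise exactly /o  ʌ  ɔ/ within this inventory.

[-high, +back]

The class [-high], [+back] has exactly /o, ʌ, ɔ/ as its extension in this inventory. No smaller conjunction from the listed features achieves this: [+back] alone would also admit /ʊ, u/; [-high] alone would also admit /e/; and checking the remaining single features turns up none with this extension.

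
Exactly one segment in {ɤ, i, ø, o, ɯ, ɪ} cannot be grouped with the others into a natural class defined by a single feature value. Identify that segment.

The remaining segments after removing /ɪ/ share [+tense]; /ɪ/ (high front unrounded lax vowel) is [-tense]. For every other candidate removal, the leftover set fails to share any single feature value that the removed segment lacks.

ɪ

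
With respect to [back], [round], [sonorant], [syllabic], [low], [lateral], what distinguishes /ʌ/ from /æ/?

[low], [back]

/ʌ/ is the mid back unrounded lax vowel and /æ/ is the low front unrounded vowel. Both are [−round], [+sonorant], [+syllabic], [−lateral]. /ʌ/ is [−low] while /æ/ is [+low]; /ʌ/ is [+back] while /æ/ is [−back], so the distinguishing features are [low], [back].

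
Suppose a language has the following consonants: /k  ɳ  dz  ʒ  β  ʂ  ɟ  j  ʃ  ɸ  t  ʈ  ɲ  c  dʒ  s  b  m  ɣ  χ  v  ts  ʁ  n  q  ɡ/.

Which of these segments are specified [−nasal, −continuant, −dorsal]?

First, the [−nasal] segments are /k, dz, ʒ, β, ʂ, ɟ, j, ʃ, ɸ, t, ʈ, c, dʒ, s, b, ɣ, χ, v, ts, ʁ, q, ɡ/.
Among these, [−continuant] gives /k, dz, ɟ, t, ʈ, c, dʒ, b, ts, q, ɡ/.
Then [−dorsal] leaves /dz, t, ʈ, dʒ, b, ts/.

dz, t, ʈ, dʒ, b, ts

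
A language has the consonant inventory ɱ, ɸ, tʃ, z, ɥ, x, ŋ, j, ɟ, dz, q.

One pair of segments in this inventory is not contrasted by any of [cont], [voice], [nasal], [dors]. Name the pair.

j, ɥ

Both /j/ and /ɥ/ are [+continuant], [+voice], [-nasal], [+dorsal]. Since the list omits [labial] and [round] — which do distinguish the palatal glide from the labial-palatal glide — this pair collapses; all other pairs remain distinct.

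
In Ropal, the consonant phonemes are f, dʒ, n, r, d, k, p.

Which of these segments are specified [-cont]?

dʒ, n, d, k, p

The feature [continuant] marks segments produced without complete oral closure. In this inventory /dʒ, n, d, k, p/ lack that property, so they are [-continuant]; /f, r/ are [+continuant].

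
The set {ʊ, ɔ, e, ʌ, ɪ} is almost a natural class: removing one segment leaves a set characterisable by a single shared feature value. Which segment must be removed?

[tense] groups all but one: /ɔ, ɪ, ʌ, ʊ/ share [−tense] while /e/ (mid front unrounded tense vowel) alone is [+tense]. Removing any other segment would not leave a single-feature class that excludes it.

e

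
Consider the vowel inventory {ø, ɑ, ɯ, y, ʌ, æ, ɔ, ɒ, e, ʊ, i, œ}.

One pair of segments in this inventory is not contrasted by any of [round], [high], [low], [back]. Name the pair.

ø, œ

On the given features, /ø/ and /œ/ have an identical profile: [+round], [−high], [−low], [−back]. No other two segments in the inventory coincide on all 4 features. (They do differ in [tense], which is not among the given features.)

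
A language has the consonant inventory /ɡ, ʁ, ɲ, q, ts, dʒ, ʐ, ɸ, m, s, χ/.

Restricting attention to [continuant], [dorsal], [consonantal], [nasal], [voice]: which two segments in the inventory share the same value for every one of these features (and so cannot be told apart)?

On the given features, /s/ and /ɸ/ have an identical profile: [+continuant], [−dorsal], [+consonantal], [−nasal], [−voice]. No other two segments in the inventory coincide on all 5 features. (They do differ in [strident], [labial] and [coronal], which are not among the given features.)

s, ɸ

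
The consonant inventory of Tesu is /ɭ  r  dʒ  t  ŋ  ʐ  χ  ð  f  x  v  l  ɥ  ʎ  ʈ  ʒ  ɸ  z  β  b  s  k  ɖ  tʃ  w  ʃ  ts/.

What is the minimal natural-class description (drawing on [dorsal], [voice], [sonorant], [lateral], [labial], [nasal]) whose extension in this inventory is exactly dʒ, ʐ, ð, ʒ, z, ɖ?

/dʒ, ʐ, ð, ʒ, z, ɖ/ are all [−sonorant], [+voice], [−labial], and no other segment in the inventory matches all three values. Dropping any one of them over-generates: [+voice, −labial] alone would also admit /ɭ, r, ŋ, l, …/; [−sonorant, −labial] alone would also admit /t, χ, x, ʈ, …/; [−sonorant, +voice] alone would also admit /v, β, b/. No other combination of two listed features picks out exactly this set either, so fewer than three features will not do.

[−sonorant, +voice, −labial]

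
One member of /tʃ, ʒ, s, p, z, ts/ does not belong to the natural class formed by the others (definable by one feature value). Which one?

The remaining segments after removing /p/ share [+strident]; /p/ (voiceless bilabial stop) is [-strident]. For every other candidate removal, the leftover set fails to share any single feature value that the removed segment lacks.

p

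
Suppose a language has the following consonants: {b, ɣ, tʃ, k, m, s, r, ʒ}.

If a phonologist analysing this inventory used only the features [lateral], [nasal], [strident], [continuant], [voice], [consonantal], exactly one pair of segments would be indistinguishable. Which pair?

r, ɣ

On the given features, /r/ and /ɣ/ have an identical profile: [-lateral], [-nasal], [-strident], [+continuant], [+voice], [+consonantal]. No other two segments in the inventory coincide on all 6 features. (They do differ in [sonorant], [coronal] and [dorsal], which are not among the given features.)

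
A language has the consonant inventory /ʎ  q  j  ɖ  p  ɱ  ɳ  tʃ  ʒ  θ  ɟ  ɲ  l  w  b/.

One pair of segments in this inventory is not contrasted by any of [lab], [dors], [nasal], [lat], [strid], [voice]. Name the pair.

Both /j/ and /ɟ/ are [−labial], [+dorsal], [−nasal], [−lateral], [−strident], [+voice]. Since the list omits [sonorant] and [continuant] — which do distinguish the palatal glide from the voiced palatal stop — this pair collapses; all other pairs remain distinct.

j, ɟ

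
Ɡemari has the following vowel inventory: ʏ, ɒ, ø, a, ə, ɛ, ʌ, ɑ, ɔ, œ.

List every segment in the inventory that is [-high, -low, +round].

ø, ɔ, œ

Eliminate segments failing any feature: /ʏ/ is [+high]; /ɒ, a, ɑ/ are [+low]; /ə, ɛ, ʌ/ are [-round]. The remaining /ø, ɔ, œ/ satisfy [-high], [-low], [+round].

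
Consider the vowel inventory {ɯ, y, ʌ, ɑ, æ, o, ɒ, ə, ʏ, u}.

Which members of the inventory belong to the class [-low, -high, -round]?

ʌ, ə

The [-low] segments are /ɯ, y, ʌ, o, ə, ʏ, u/.
Of those, [-high] gives /ʌ, o, ə/.
Then [-round] leaves /ʌ, ə/.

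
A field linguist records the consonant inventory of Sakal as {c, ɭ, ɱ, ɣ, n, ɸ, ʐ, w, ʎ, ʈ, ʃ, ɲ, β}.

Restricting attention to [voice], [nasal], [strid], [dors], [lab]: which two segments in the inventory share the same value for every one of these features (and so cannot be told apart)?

Both /ʎ/ and /ɣ/ are [+voice], [−nasal], [−strident], [+dorsal], [−labial]. Since the list omits [sonorant], [lateral] and [back] — which do distinguish the palatal lateral approximant from the voiced velar fricative — this pair collapses; all other pairs remain distinct.

ʎ, ɣ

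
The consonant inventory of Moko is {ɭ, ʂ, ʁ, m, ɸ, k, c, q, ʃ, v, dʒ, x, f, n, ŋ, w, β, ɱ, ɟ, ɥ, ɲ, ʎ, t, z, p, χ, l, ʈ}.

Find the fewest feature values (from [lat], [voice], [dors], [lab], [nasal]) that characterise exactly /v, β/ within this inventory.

[+voice, -nasal, +lab, -dors]

Every target segment is [+voice], [-nasal], [+labial], [-dorsal]; each remaining inventory member fails at least one of these. Each conjunct is needed — [-nasal, +labial, -dorsal] alone would also admit /ɸ, f, p/; [+voice, +labial, -dorsal] alone would also admit /m, ɱ/; [+voice, -nasal, -dorsal] alone would also admit /ɭ, dʒ, z, l/; [+voice, -nasal, +labial] alone would also admit /w, ɥ/ — and no other combination of three listed features has exactly this extension, so four is the minimum.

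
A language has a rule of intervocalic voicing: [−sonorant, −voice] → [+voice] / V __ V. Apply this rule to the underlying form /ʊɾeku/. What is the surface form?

/k/ satisfies [−sonorant, −voice] and sits in V __ V. The [+voice] counterpart of the voiceless velar stop is /ɡ/. Other segments in /ʊɾeku/ either fail the structural description or are not in the environment, so the surface form is [ʊɾeɡu].

[ʊɾeɡu]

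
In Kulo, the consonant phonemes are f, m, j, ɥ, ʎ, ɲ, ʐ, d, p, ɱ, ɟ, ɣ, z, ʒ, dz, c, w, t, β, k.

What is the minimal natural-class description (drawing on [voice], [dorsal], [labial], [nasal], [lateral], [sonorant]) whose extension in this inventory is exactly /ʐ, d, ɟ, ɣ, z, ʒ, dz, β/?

/ʐ, d, ɟ, ɣ, z, ʒ, dz, β/ are all [-sonorant], [+voice], and no other segment in the inventory matches both values. Dropping any one of them over-generates: [+voice] alone would also admit /m, j, ɥ, ʎ, …/; [-sonorant] alone would also admit /f, p, c, t, …/. No other single listed feature picks out exactly this set either, so fewer than two features will not do.

[-sonorant, +voice]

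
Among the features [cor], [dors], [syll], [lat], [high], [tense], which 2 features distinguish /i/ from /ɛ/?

[high], [tense]

/i/ (high front unrounded tense vowel) and /ɛ/ (mid front unrounded lax vowel) agree on [−coronal], [+dorsal], [+syllabic], [−lateral]. They differ on [high] (/i/ [+], /ɛ/ [−]), [tense] (/i/ [+], /ɛ/ [−]).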